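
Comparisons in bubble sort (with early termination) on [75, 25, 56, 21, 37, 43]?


Algorithm: bubble sort (with early termination)
Input: [75, 25, 56, 21, 37, 43]
Sorted: [21, 25, 37, 43, 56, 75]

14


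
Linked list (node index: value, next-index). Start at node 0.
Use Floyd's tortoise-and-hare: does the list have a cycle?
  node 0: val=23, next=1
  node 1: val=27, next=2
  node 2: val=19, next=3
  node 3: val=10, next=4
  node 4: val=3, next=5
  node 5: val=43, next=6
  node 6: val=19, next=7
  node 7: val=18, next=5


Floyd's tortoise (slow, +1) and hare (fast, +2):
  init: slow=0, fast=0
  step 1: slow=1, fast=2
  step 2: slow=2, fast=4
  step 3: slow=3, fast=6
  step 4: slow=4, fast=5
  step 5: slow=5, fast=7
  step 6: slow=6, fast=6
  slow == fast at node 6: cycle detected

Cycle: yes


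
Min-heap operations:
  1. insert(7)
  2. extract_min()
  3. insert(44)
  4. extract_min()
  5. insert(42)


insert(7) -> [7]
extract_min()->7, []
insert(44) -> [44]
extract_min()->44, []
insert(42) -> [42]

Final heap: [42]


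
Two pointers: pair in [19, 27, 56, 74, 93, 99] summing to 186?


lo=0(19)+hi=5(99)=118
lo=1(27)+hi=5(99)=126
lo=2(56)+hi=5(99)=155
lo=3(74)+hi=5(99)=173
lo=4(93)+hi=5(99)=192

No pair found


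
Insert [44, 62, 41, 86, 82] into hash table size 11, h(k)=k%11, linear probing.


Insert 44: h=0 -> slot 0
Insert 62: h=7 -> slot 7
Insert 41: h=8 -> slot 8
Insert 86: h=9 -> slot 9
Insert 82: h=5 -> slot 5

Table: [44, None, None, None, None, 82, None, 62, 41, 86, None]


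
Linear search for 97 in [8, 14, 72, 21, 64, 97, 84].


i=0: 8!=97
i=1: 14!=97
i=2: 72!=97
i=3: 21!=97
i=4: 64!=97
i=5: 97==97 found!

Found at 5, 6 comps


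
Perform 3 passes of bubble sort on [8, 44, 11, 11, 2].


Initial: [8, 44, 11, 11, 2]
Pass 1: [8, 11, 11, 2, 44] (3 swaps)
Pass 2: [8, 11, 2, 11, 44] (1 swaps)
Pass 3: [8, 2, 11, 11, 44] (1 swaps)

After 3 passes: [8, 2, 11, 11, 44]


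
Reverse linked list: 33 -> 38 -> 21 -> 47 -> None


Step 1: curr=33, set curr.next=prev(None) | reversed so far: 33
Step 2: curr=38, set curr.next=prev(33) | reversed so far: 38 -> 33
Step 3: curr=21, set curr.next=prev(38) | reversed so far: 21 -> 38 -> 33
Step 4: curr=47, set curr.next=prev(21) | reversed so far: 47 -> 21 -> 38 -> 33

47 -> 21 -> 38 -> 33 -> None


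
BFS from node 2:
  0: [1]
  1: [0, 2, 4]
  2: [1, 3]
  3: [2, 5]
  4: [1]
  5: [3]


Visit 2, enqueue [1, 3]
Visit 1, enqueue [0, 4]
Visit 3, enqueue [5]
Visit 0, enqueue []
Visit 4, enqueue []
Visit 5, enqueue []

BFS order: [2, 1, 3, 0, 4, 5]


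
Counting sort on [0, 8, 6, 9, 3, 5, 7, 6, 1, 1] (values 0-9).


Input: [0, 8, 6, 9, 3, 5, 7, 6, 1, 1]
Counts: [1, 2, 0, 1, 0, 1, 2, 1, 1, 1]

Sorted: [0, 1, 1, 3, 5, 6, 6, 7, 8, 9]


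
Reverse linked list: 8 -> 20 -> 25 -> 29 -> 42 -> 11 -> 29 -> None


Step 1: curr=8, set curr.next=prev(None) | reversed so far: 8
Step 2: curr=20, set curr.next=prev(8) | reversed so far: 20 -> 8
Step 3: curr=25, set curr.next=prev(20) | reversed so far: 25 -> 20 -> 8
Step 4: curr=29, set curr.next=prev(25) | reversed so far: 29 -> 25 -> 20 -> 8
Step 5: curr=42, set curr.next=prev(29) | reversed so far: 42 -> 29 -> 25 -> 20 -> 8
Step 6: curr=11, set curr.next=prev(42) | reversed so far: 11 -> 42 -> 29 -> 25 -> 20 -> 8
Step 7: curr=29, set curr.next=prev(11) | reversed so far: 29 -> 11 -> 42 -> 29 -> 25 -> 20 -> 8

29 -> 11 -> 42 -> 29 -> 25 -> 20 -> 8 -> None


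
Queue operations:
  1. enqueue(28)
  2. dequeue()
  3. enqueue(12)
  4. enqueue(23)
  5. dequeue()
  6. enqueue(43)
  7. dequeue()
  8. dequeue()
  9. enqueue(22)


enqueue(28) -> [28]
dequeue()->28, []
enqueue(12) -> [12]
enqueue(23) -> [12, 23]
dequeue()->12, [23]
enqueue(43) -> [23, 43]
dequeue()->23, [43]
dequeue()->43, []
enqueue(22) -> [22]

Final queue: [22]


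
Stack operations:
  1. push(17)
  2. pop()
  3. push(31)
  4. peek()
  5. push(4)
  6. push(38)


push(17) -> [17]
pop()->17, []
push(31) -> [31]
peek()->31
push(4) -> [31, 4]
push(38) -> [31, 4, 38]

Final stack: [31, 4, 38]


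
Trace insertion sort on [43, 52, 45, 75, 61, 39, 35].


Initial: [43, 52, 45, 75, 61, 39, 35]
Insert 52: [43, 52, 45, 75, 61, 39, 35]
Insert 45: [43, 45, 52, 75, 61, 39, 35]
Insert 75: [43, 45, 52, 75, 61, 39, 35]
Insert 61: [43, 45, 52, 61, 75, 39, 35]
Insert 39: [39, 43, 45, 52, 61, 75, 35]
Insert 35: [35, 39, 43, 45, 52, 61, 75]

Sorted: [35, 39, 43, 45, 52, 61, 75]


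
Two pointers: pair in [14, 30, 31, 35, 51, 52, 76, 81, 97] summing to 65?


lo=0(14)+hi=8(97)=111
lo=0(14)+hi=7(81)=95
lo=0(14)+hi=6(76)=90
lo=0(14)+hi=5(52)=66
lo=0(14)+hi=4(51)=65

Yes: 14+51=65


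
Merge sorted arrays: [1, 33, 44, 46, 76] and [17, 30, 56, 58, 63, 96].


Take 1 from A
Take 17 from B
Take 30 from B
Take 33 from A
Take 44 from A
Take 46 from A
Take 56 from B
Take 58 from B
Take 63 from B
Take 76 from A

Merged: [1, 17, 30, 33, 44, 46, 56, 58, 63, 76, 96]


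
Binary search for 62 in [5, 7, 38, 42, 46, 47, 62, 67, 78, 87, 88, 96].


Step 1: lo=0, hi=11, mid=5, val=47
Step 2: lo=6, hi=11, mid=8, val=78
Step 3: lo=6, hi=7, mid=6, val=62

Found at index 6


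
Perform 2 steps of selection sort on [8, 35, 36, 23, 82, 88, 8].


Initial: [8, 35, 36, 23, 82, 88, 8]
Step 1: min=8 at 0
  Swap: [8, 35, 36, 23, 82, 88, 8]
Step 2: min=8 at 6
  Swap: [8, 8, 36, 23, 82, 88, 35]

After 2 steps: [8, 8, 36, 23, 82, 88, 35]


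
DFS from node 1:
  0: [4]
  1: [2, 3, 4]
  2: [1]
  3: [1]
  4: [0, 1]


Visit 1, push [4, 3, 2]
Visit 2, push []
Visit 3, push []
Visit 4, push [0]
Visit 0, push []

DFS order: [1, 2, 3, 4, 0]


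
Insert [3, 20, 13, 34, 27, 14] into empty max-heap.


Insert 3: [3]
Insert 20: [20, 3]
Insert 13: [20, 3, 13]
Insert 34: [34, 20, 13, 3]
Insert 27: [34, 27, 13, 3, 20]
Insert 14: [34, 27, 14, 3, 20, 13]

Final heap: [34, 27, 14, 3, 20, 13]


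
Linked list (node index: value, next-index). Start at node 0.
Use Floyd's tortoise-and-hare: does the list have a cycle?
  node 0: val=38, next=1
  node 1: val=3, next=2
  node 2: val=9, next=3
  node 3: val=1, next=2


Floyd's tortoise (slow, +1) and hare (fast, +2):
  init: slow=0, fast=0
  step 1: slow=1, fast=2
  step 2: slow=2, fast=2
  slow == fast at node 2: cycle detected

Cycle: yes


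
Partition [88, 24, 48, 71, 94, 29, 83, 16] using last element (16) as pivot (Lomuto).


Pivot: 16
Place pivot at 0: [16, 24, 48, 71, 94, 29, 83, 88]

Partitioned: [16, 24, 48, 71, 94, 29, 83, 88]


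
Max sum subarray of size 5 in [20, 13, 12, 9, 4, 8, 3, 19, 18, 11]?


[0:5]: 58
[1:6]: 46
[2:7]: 36
[3:8]: 43
[4:9]: 52
[5:10]: 59

Max: 59 at [5:10]


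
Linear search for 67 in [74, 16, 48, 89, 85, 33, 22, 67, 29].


i=0: 74!=67
i=1: 16!=67
i=2: 48!=67
i=3: 89!=67
i=4: 85!=67
i=5: 33!=67
i=6: 22!=67
i=7: 67==67 found!

Found at 7, 8 comps


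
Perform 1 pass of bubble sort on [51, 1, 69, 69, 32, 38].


Initial: [51, 1, 69, 69, 32, 38]
Pass 1: [1, 51, 69, 32, 38, 69] (3 swaps)

After 1 pass: [1, 51, 69, 32, 38, 69]


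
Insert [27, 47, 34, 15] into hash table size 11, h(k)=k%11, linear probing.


Insert 27: h=5 -> slot 5
Insert 47: h=3 -> slot 3
Insert 34: h=1 -> slot 1
Insert 15: h=4 -> slot 4

Table: [None, 34, None, 47, 15, 27, None, None, None, None, None]


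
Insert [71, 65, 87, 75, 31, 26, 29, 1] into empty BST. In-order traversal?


Insert 71: root
Insert 65: L from 71
Insert 87: R from 71
Insert 75: R from 71 -> L from 87
Insert 31: L from 71 -> L from 65
Insert 26: L from 71 -> L from 65 -> L from 31
Insert 29: L from 71 -> L from 65 -> L from 31 -> R from 26
Insert 1: L from 71 -> L from 65 -> L from 31 -> L from 26

In-order: [1, 26, 29, 31, 65, 71, 75, 87]


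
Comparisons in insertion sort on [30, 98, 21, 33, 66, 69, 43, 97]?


Algorithm: insertion sort
Input: [30, 98, 21, 33, 66, 69, 43, 97]
Sorted: [21, 30, 33, 43, 66, 69, 97, 98]

15


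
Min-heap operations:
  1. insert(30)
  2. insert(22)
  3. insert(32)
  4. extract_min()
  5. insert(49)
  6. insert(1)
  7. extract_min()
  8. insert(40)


insert(30) -> [30]
insert(22) -> [22, 30]
insert(32) -> [22, 30, 32]
extract_min()->22, [30, 32]
insert(49) -> [30, 32, 49]
insert(1) -> [1, 30, 49, 32]
extract_min()->1, [30, 32, 49]
insert(40) -> [30, 32, 49, 40]

Final heap: [30, 32, 49, 40]


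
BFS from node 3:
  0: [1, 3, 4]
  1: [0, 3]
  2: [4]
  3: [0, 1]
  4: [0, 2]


Visit 3, enqueue [0, 1]
Visit 0, enqueue [4]
Visit 1, enqueue []
Visit 4, enqueue [2]
Visit 2, enqueue []

BFS order: [3, 0, 1, 4, 2]


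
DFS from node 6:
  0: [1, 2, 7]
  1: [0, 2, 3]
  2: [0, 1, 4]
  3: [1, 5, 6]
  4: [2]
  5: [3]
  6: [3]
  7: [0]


Visit 6, push [3]
Visit 3, push [5, 1]
Visit 1, push [2, 0]
Visit 0, push [7, 2]
Visit 2, push [4]
Visit 4, push []
Visit 7, push []
Visit 5, push []

DFS order: [6, 3, 1, 0, 2, 4, 7, 5]


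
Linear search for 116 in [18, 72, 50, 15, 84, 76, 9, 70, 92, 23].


i=0: 18!=116
i=1: 72!=116
i=2: 50!=116
i=3: 15!=116
i=4: 84!=116
i=5: 76!=116
i=6: 9!=116
i=7: 70!=116
i=8: 92!=116
i=9: 23!=116

Not found, 10 comps


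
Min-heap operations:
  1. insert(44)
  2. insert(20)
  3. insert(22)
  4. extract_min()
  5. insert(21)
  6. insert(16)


insert(44) -> [44]
insert(20) -> [20, 44]
insert(22) -> [20, 44, 22]
extract_min()->20, [22, 44]
insert(21) -> [21, 44, 22]
insert(16) -> [16, 21, 22, 44]

Final heap: [16, 21, 22, 44]


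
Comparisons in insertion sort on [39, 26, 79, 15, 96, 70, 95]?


Algorithm: insertion sort
Input: [39, 26, 79, 15, 96, 70, 95]
Sorted: [15, 26, 39, 70, 79, 95, 96]

11


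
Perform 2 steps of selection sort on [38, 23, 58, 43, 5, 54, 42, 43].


Initial: [38, 23, 58, 43, 5, 54, 42, 43]
Step 1: min=5 at 4
  Swap: [5, 23, 58, 43, 38, 54, 42, 43]
Step 2: min=23 at 1
  Swap: [5, 23, 58, 43, 38, 54, 42, 43]

After 2 steps: [5, 23, 58, 43, 38, 54, 42, 43]


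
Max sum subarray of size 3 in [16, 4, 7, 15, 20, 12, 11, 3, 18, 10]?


[0:3]: 27
[1:4]: 26
[2:5]: 42
[3:6]: 47
[4:7]: 43
[5:8]: 26
[6:9]: 32
[7:10]: 31

Max: 47 at [3:6]


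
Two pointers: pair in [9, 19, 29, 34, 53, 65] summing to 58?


lo=0(9)+hi=5(65)=74
lo=0(9)+hi=4(53)=62
lo=0(9)+hi=3(34)=43
lo=1(19)+hi=3(34)=53
lo=2(29)+hi=3(34)=63

No pair found


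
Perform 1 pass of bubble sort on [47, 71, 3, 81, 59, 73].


Initial: [47, 71, 3, 81, 59, 73]
Pass 1: [47, 3, 71, 59, 73, 81] (3 swaps)

After 1 pass: [47, 3, 71, 59, 73, 81]


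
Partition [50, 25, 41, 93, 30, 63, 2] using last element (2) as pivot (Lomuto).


Pivot: 2
Place pivot at 0: [2, 25, 41, 93, 30, 63, 50]

Partitioned: [2, 25, 41, 93, 30, 63, 50]


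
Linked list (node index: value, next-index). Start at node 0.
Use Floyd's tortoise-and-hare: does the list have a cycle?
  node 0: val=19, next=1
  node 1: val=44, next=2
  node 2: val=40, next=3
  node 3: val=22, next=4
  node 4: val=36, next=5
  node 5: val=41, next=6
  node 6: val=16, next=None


Floyd's tortoise (slow, +1) and hare (fast, +2):
  init: slow=0, fast=0
  step 1: slow=1, fast=2
  step 2: slow=2, fast=4
  step 3: slow=3, fast=6
  step 4: fast -> None, no cycle

Cycle: no


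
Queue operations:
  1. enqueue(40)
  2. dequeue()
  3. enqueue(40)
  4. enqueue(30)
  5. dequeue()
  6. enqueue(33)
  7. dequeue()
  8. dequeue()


enqueue(40) -> [40]
dequeue()->40, []
enqueue(40) -> [40]
enqueue(30) -> [40, 30]
dequeue()->40, [30]
enqueue(33) -> [30, 33]
dequeue()->30, [33]
dequeue()->33, []

Final queue: []


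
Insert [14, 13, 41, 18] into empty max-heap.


Insert 14: [14]
Insert 13: [14, 13]
Insert 41: [41, 13, 14]
Insert 18: [41, 18, 14, 13]

Final heap: [41, 18, 14, 13]


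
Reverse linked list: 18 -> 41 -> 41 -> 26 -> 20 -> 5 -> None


Step 1: curr=18, set curr.next=prev(None) | reversed so far: 18
Step 2: curr=41, set curr.next=prev(18) | reversed so far: 41 -> 18
Step 3: curr=41, set curr.next=prev(41) | reversed so far: 41 -> 41 -> 18
Step 4: curr=26, set curr.next=prev(41) | reversed so far: 26 -> 41 -> 41 -> 18
Step 5: curr=20, set curr.next=prev(26) | reversed so far: 20 -> 26 -> 41 -> 41 -> 18
Step 6: curr=5, set curr.next=prev(20) | reversed so far: 5 -> 20 -> 26 -> 41 -> 41 -> 18

5 -> 20 -> 26 -> 41 -> 41 -> 18 -> None


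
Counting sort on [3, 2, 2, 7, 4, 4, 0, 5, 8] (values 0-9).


Input: [3, 2, 2, 7, 4, 4, 0, 5, 8]
Counts: [1, 0, 2, 1, 2, 1, 0, 1, 1, 0]

Sorted: [0, 2, 2, 3, 4, 4, 5, 7, 8]


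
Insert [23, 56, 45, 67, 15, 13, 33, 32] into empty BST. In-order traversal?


Insert 23: root
Insert 56: R from 23
Insert 45: R from 23 -> L from 56
Insert 67: R from 23 -> R from 56
Insert 15: L from 23
Insert 13: L from 23 -> L from 15
Insert 33: R from 23 -> L from 56 -> L from 45
Insert 32: R from 23 -> L from 56 -> L from 45 -> L from 33

In-order: [13, 15, 23, 32, 33, 45, 56, 67]


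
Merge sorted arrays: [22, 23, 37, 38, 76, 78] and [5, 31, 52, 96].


Take 5 from B
Take 22 from A
Take 23 from A
Take 31 from B
Take 37 from A
Take 38 from A
Take 52 from B
Take 76 from A
Take 78 from A

Merged: [5, 22, 23, 31, 37, 38, 52, 76, 78, 96]


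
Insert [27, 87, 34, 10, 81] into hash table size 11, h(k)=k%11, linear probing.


Insert 27: h=5 -> slot 5
Insert 87: h=10 -> slot 10
Insert 34: h=1 -> slot 1
Insert 10: h=10, 1 probes -> slot 0
Insert 81: h=4 -> slot 4

Table: [10, 34, None, None, 81, 27, None, None, None, None, 87]


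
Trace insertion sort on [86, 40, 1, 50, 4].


Initial: [86, 40, 1, 50, 4]
Insert 40: [40, 86, 1, 50, 4]
Insert 1: [1, 40, 86, 50, 4]
Insert 50: [1, 40, 50, 86, 4]
Insert 4: [1, 4, 40, 50, 86]

Sorted: [1, 4, 40, 50, 86]


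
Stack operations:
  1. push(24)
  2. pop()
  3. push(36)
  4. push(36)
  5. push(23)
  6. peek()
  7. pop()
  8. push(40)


push(24) -> [24]
pop()->24, []
push(36) -> [36]
push(36) -> [36, 36]
push(23) -> [36, 36, 23]
peek()->23
pop()->23, [36, 36]
push(40) -> [36, 36, 40]

Final stack: [36, 36, 40]


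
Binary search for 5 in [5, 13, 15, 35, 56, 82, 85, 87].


Step 1: lo=0, hi=7, mid=3, val=35
Step 2: lo=0, hi=2, mid=1, val=13
Step 3: lo=0, hi=0, mid=0, val=5

Found at index 0


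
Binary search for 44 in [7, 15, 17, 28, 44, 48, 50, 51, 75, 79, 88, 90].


Step 1: lo=0, hi=11, mid=5, val=48
Step 2: lo=0, hi=4, mid=2, val=17
Step 3: lo=3, hi=4, mid=3, val=28
Step 4: lo=4, hi=4, mid=4, val=44

Found at index 4


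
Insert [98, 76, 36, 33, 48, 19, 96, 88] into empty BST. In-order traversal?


Insert 98: root
Insert 76: L from 98
Insert 36: L from 98 -> L from 76
Insert 33: L from 98 -> L from 76 -> L from 36
Insert 48: L from 98 -> L from 76 -> R from 36
Insert 19: L from 98 -> L from 76 -> L from 36 -> L from 33
Insert 96: L from 98 -> R from 76
Insert 88: L from 98 -> R from 76 -> L from 96

In-order: [19, 33, 36, 48, 76, 88, 96, 98]


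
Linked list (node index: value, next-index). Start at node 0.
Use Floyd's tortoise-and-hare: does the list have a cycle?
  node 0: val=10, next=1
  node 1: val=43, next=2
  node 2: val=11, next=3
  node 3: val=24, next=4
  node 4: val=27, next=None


Floyd's tortoise (slow, +1) and hare (fast, +2):
  init: slow=0, fast=0
  step 1: slow=1, fast=2
  step 2: slow=2, fast=4
  step 3: fast -> None, no cycle

Cycle: no


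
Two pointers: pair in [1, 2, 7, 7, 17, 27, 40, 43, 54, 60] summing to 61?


lo=0(1)+hi=9(60)=61

Yes: 1+60=61


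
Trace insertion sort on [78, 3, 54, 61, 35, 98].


Initial: [78, 3, 54, 61, 35, 98]
Insert 3: [3, 78, 54, 61, 35, 98]
Insert 54: [3, 54, 78, 61, 35, 98]
Insert 61: [3, 54, 61, 78, 35, 98]
Insert 35: [3, 35, 54, 61, 78, 98]
Insert 98: [3, 35, 54, 61, 78, 98]

Sorted: [3, 35, 54, 61, 78, 98]


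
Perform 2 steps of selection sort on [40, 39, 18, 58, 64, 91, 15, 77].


Initial: [40, 39, 18, 58, 64, 91, 15, 77]
Step 1: min=15 at 6
  Swap: [15, 39, 18, 58, 64, 91, 40, 77]
Step 2: min=18 at 2
  Swap: [15, 18, 39, 58, 64, 91, 40, 77]

After 2 steps: [15, 18, 39, 58, 64, 91, 40, 77]


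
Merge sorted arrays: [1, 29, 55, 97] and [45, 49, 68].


Take 1 from A
Take 29 from A
Take 45 from B
Take 49 from B
Take 55 from A
Take 68 from B

Merged: [1, 29, 45, 49, 55, 68, 97]


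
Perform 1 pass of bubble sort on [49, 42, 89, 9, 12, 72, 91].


Initial: [49, 42, 89, 9, 12, 72, 91]
Pass 1: [42, 49, 9, 12, 72, 89, 91] (4 swaps)

After 1 pass: [42, 49, 9, 12, 72, 89, 91]


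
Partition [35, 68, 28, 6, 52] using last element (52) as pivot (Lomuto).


Pivot: 52
  35 <= 52: advance i (no swap)
  28 <= 52: swap -> [35, 28, 68, 6, 52]
  6 <= 52: swap -> [35, 28, 6, 68, 52]
Place pivot at 3: [35, 28, 6, 52, 68]

Partitioned: [35, 28, 6, 52, 68]


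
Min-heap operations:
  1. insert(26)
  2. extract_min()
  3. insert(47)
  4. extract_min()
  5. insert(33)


insert(26) -> [26]
extract_min()->26, []
insert(47) -> [47]
extract_min()->47, []
insert(33) -> [33]

Final heap: [33]


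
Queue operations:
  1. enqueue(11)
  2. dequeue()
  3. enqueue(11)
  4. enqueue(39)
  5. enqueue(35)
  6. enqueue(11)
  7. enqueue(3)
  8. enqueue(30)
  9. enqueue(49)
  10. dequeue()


enqueue(11) -> [11]
dequeue()->11, []
enqueue(11) -> [11]
enqueue(39) -> [11, 39]
enqueue(35) -> [11, 39, 35]
enqueue(11) -> [11, 39, 35, 11]
enqueue(3) -> [11, 39, 35, 11, 3]
enqueue(30) -> [11, 39, 35, 11, 3, 30]
enqueue(49) -> [11, 39, 35, 11, 3, 30, 49]
dequeue()->11, [39, 35, 11, 3, 30, 49]

Final queue: [39, 35, 11, 3, 30, 49]


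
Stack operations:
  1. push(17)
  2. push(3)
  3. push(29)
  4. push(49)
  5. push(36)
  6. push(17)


push(17) -> [17]
push(3) -> [17, 3]
push(29) -> [17, 3, 29]
push(49) -> [17, 3, 29, 49]
push(36) -> [17, 3, 29, 49, 36]
push(17) -> [17, 3, 29, 49, 36, 17]

Final stack: [17, 3, 29, 49, 36, 17]


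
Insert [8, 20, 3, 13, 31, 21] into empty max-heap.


Insert 8: [8]
Insert 20: [20, 8]
Insert 3: [20, 8, 3]
Insert 13: [20, 13, 3, 8]
Insert 31: [31, 20, 3, 8, 13]
Insert 21: [31, 20, 21, 8, 13, 3]

Final heap: [31, 20, 21, 8, 13, 3]


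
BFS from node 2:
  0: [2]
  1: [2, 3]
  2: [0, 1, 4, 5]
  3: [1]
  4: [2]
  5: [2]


Visit 2, enqueue [0, 1, 4, 5]
Visit 0, enqueue []
Visit 1, enqueue [3]
Visit 4, enqueue []
Visit 5, enqueue []
Visit 3, enqueue []

BFS order: [2, 0, 1, 4, 5, 3]


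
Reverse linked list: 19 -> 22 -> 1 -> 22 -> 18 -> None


Step 1: curr=19, set curr.next=prev(None) | reversed so far: 19
Step 2: curr=22, set curr.next=prev(19) | reversed so far: 22 -> 19
Step 3: curr=1, set curr.next=prev(22) | reversed so far: 1 -> 22 -> 19
Step 4: curr=22, set curr.next=prev(1) | reversed so far: 22 -> 1 -> 22 -> 19
Step 5: curr=18, set curr.next=prev(22) | reversed so far: 18 -> 22 -> 1 -> 22 -> 19

18 -> 22 -> 1 -> 22 -> 19 -> None


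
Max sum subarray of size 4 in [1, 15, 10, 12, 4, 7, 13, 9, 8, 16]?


[0:4]: 38
[1:5]: 41
[2:6]: 33
[3:7]: 36
[4:8]: 33
[5:9]: 37
[6:10]: 46

Max: 46 at [6:10]


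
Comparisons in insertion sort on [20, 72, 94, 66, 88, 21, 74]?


Algorithm: insertion sort
Input: [20, 72, 94, 66, 88, 21, 74]
Sorted: [20, 21, 66, 72, 74, 88, 94]

15


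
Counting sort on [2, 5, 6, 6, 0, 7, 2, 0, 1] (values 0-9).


Input: [2, 5, 6, 6, 0, 7, 2, 0, 1]
Counts: [2, 1, 2, 0, 0, 1, 2, 1, 0, 0]

Sorted: [0, 0, 1, 2, 2, 5, 6, 6, 7]


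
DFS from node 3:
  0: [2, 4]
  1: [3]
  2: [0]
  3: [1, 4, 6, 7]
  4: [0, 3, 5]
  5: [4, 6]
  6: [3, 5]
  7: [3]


Visit 3, push [7, 6, 4, 1]
Visit 1, push []
Visit 4, push [5, 0]
Visit 0, push [2]
Visit 2, push []
Visit 5, push [6]
Visit 6, push []
Visit 7, push []

DFS order: [3, 1, 4, 0, 2, 5, 6, 7]


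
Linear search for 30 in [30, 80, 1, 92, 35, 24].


i=0: 30==30 found!

Found at 0, 1 comps


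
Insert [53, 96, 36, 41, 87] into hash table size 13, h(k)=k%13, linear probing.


Insert 53: h=1 -> slot 1
Insert 96: h=5 -> slot 5
Insert 36: h=10 -> slot 10
Insert 41: h=2 -> slot 2
Insert 87: h=9 -> slot 9

Table: [None, 53, 41, None, None, 96, None, None, None, 87, 36, None, None]


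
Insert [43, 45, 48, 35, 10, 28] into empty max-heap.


Insert 43: [43]
Insert 45: [45, 43]
Insert 48: [48, 43, 45]
Insert 35: [48, 43, 45, 35]
Insert 10: [48, 43, 45, 35, 10]
Insert 28: [48, 43, 45, 35, 10, 28]

Final heap: [48, 43, 45, 35, 10, 28]


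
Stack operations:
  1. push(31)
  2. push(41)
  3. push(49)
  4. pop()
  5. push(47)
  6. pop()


push(31) -> [31]
push(41) -> [31, 41]
push(49) -> [31, 41, 49]
pop()->49, [31, 41]
push(47) -> [31, 41, 47]
pop()->47, [31, 41]

Final stack: [31, 41]


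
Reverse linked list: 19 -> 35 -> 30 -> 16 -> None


Step 1: curr=19, set curr.next=prev(None) | reversed so far: 19
Step 2: curr=35, set curr.next=prev(19) | reversed so far: 35 -> 19
Step 3: curr=30, set curr.next=prev(35) | reversed so far: 30 -> 35 -> 19
Step 4: curr=16, set curr.next=prev(30) | reversed so far: 16 -> 30 -> 35 -> 19

16 -> 30 -> 35 -> 19 -> None


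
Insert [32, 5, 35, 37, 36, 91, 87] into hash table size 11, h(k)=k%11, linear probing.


Insert 32: h=10 -> slot 10
Insert 5: h=5 -> slot 5
Insert 35: h=2 -> slot 2
Insert 37: h=4 -> slot 4
Insert 36: h=3 -> slot 3
Insert 91: h=3, 3 probes -> slot 6
Insert 87: h=10, 1 probes -> slot 0

Table: [87, None, 35, 36, 37, 5, 91, None, None, None, 32]


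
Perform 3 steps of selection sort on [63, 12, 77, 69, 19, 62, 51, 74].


Initial: [63, 12, 77, 69, 19, 62, 51, 74]
Step 1: min=12 at 1
  Swap: [12, 63, 77, 69, 19, 62, 51, 74]
Step 2: min=19 at 4
  Swap: [12, 19, 77, 69, 63, 62, 51, 74]
Step 3: min=51 at 6
  Swap: [12, 19, 51, 69, 63, 62, 77, 74]

After 3 steps: [12, 19, 51, 69, 63, 62, 77, 74]


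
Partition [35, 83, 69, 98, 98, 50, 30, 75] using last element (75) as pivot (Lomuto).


Pivot: 75
  35 <= 75: advance i (no swap)
  69 <= 75: swap -> [35, 69, 83, 98, 98, 50, 30, 75]
  50 <= 75: swap -> [35, 69, 50, 98, 98, 83, 30, 75]
  30 <= 75: swap -> [35, 69, 50, 30, 98, 83, 98, 75]
Place pivot at 4: [35, 69, 50, 30, 75, 83, 98, 98]

Partitioned: [35, 69, 50, 30, 75, 83, 98, 98]


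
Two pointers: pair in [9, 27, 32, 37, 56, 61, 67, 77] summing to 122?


lo=0(9)+hi=7(77)=86
lo=1(27)+hi=7(77)=104
lo=2(32)+hi=7(77)=109
lo=3(37)+hi=7(77)=114
lo=4(56)+hi=7(77)=133
lo=4(56)+hi=6(67)=123
lo=4(56)+hi=5(61)=117

No pair found


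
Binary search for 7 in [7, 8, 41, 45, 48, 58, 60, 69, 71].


Step 1: lo=0, hi=8, mid=4, val=48
Step 2: lo=0, hi=3, mid=1, val=8
Step 3: lo=0, hi=0, mid=0, val=7

Found at index 0


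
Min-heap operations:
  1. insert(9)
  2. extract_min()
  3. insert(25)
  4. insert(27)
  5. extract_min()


insert(9) -> [9]
extract_min()->9, []
insert(25) -> [25]
insert(27) -> [25, 27]
extract_min()->25, [27]

Final heap: [27]


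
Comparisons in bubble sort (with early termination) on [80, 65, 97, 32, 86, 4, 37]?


Algorithm: bubble sort (with early termination)
Input: [80, 65, 97, 32, 86, 4, 37]
Sorted: [4, 32, 37, 65, 80, 86, 97]

21


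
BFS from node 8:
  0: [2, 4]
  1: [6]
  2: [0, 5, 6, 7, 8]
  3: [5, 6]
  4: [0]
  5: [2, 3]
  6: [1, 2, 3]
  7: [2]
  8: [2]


Visit 8, enqueue [2]
Visit 2, enqueue [0, 5, 6, 7]
Visit 0, enqueue [4]
Visit 5, enqueue [3]
Visit 6, enqueue [1]
Visit 7, enqueue []
Visit 4, enqueue []
Visit 3, enqueue []
Visit 1, enqueue []

BFS order: [8, 2, 0, 5, 6, 7, 4, 3, 1]


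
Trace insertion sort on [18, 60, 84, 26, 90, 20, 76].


Initial: [18, 60, 84, 26, 90, 20, 76]
Insert 60: [18, 60, 84, 26, 90, 20, 76]
Insert 84: [18, 60, 84, 26, 90, 20, 76]
Insert 26: [18, 26, 60, 84, 90, 20, 76]
Insert 90: [18, 26, 60, 84, 90, 20, 76]
Insert 20: [18, 20, 26, 60, 84, 90, 76]
Insert 76: [18, 20, 26, 60, 76, 84, 90]

Sorted: [18, 20, 26, 60, 76, 84, 90]


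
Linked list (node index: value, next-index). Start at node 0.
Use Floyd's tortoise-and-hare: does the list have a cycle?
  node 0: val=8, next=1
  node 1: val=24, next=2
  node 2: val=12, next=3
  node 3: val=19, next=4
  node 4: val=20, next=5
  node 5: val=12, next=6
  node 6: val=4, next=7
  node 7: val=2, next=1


Floyd's tortoise (slow, +1) and hare (fast, +2):
  init: slow=0, fast=0
  step 1: slow=1, fast=2
  step 2: slow=2, fast=4
  step 3: slow=3, fast=6
  step 4: slow=4, fast=1
  step 5: slow=5, fast=3
  step 6: slow=6, fast=5
  step 7: slow=7, fast=7
  slow == fast at node 7: cycle detected

Cycle: yes


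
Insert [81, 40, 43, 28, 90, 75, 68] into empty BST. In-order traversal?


Insert 81: root
Insert 40: L from 81
Insert 43: L from 81 -> R from 40
Insert 28: L from 81 -> L from 40
Insert 90: R from 81
Insert 75: L from 81 -> R from 40 -> R from 43
Insert 68: L from 81 -> R from 40 -> R from 43 -> L from 75

In-order: [28, 40, 43, 68, 75, 81, 90]


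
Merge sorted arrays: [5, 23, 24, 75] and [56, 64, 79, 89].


Take 5 from A
Take 23 from A
Take 24 from A
Take 56 from B
Take 64 from B
Take 75 from A

Merged: [5, 23, 24, 56, 64, 75, 79, 89]


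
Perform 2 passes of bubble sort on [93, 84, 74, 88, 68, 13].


Initial: [93, 84, 74, 88, 68, 13]
Pass 1: [84, 74, 88, 68, 13, 93] (5 swaps)
Pass 2: [74, 84, 68, 13, 88, 93] (3 swaps)

After 2 passes: [74, 84, 68, 13, 88, 93]


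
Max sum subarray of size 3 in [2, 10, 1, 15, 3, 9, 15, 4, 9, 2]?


[0:3]: 13
[1:4]: 26
[2:5]: 19
[3:6]: 27
[4:7]: 27
[5:8]: 28
[6:9]: 28
[7:10]: 15

Max: 28 at [5:8]


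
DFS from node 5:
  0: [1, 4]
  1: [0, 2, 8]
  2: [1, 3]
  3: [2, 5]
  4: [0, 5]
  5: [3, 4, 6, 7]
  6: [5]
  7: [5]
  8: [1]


Visit 5, push [7, 6, 4, 3]
Visit 3, push [2]
Visit 2, push [1]
Visit 1, push [8, 0]
Visit 0, push [4]
Visit 4, push []
Visit 8, push []
Visit 6, push []
Visit 7, push []

DFS order: [5, 3, 2, 1, 0, 4, 8, 6, 7]


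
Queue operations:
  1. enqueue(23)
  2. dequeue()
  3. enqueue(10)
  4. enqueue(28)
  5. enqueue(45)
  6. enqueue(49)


enqueue(23) -> [23]
dequeue()->23, []
enqueue(10) -> [10]
enqueue(28) -> [10, 28]
enqueue(45) -> [10, 28, 45]
enqueue(49) -> [10, 28, 45, 49]

Final queue: [10, 28, 45, 49]


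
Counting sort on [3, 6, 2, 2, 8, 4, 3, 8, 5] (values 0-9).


Input: [3, 6, 2, 2, 8, 4, 3, 8, 5]
Counts: [0, 0, 2, 2, 1, 1, 1, 0, 2, 0]

Sorted: [2, 2, 3, 3, 4, 5, 6, 8, 8]


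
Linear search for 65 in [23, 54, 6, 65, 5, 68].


i=0: 23!=65
i=1: 54!=65
i=2: 6!=65
i=3: 65==65 found!

Found at 3, 4 comps


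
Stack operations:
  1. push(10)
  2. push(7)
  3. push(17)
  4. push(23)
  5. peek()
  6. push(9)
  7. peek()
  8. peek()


push(10) -> [10]
push(7) -> [10, 7]
push(17) -> [10, 7, 17]
push(23) -> [10, 7, 17, 23]
peek()->23
push(9) -> [10, 7, 17, 23, 9]
peek()->9
peek()->9

Final stack: [10, 7, 17, 23, 9]


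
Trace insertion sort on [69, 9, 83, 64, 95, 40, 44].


Initial: [69, 9, 83, 64, 95, 40, 44]
Insert 9: [9, 69, 83, 64, 95, 40, 44]
Insert 83: [9, 69, 83, 64, 95, 40, 44]
Insert 64: [9, 64, 69, 83, 95, 40, 44]
Insert 95: [9, 64, 69, 83, 95, 40, 44]
Insert 40: [9, 40, 64, 69, 83, 95, 44]
Insert 44: [9, 40, 44, 64, 69, 83, 95]

Sorted: [9, 40, 44, 64, 69, 83, 95]


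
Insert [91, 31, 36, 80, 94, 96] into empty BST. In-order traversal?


Insert 91: root
Insert 31: L from 91
Insert 36: L from 91 -> R from 31
Insert 80: L from 91 -> R from 31 -> R from 36
Insert 94: R from 91
Insert 96: R from 91 -> R from 94

In-order: [31, 36, 80, 91, 94, 96]


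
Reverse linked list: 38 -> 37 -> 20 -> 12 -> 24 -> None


Step 1: curr=38, set curr.next=prev(None) | reversed so far: 38
Step 2: curr=37, set curr.next=prev(38) | reversed so far: 37 -> 38
Step 3: curr=20, set curr.next=prev(37) | reversed so far: 20 -> 37 -> 38
Step 4: curr=12, set curr.next=prev(20) | reversed so far: 12 -> 20 -> 37 -> 38
Step 5: curr=24, set curr.next=prev(12) | reversed so far: 24 -> 12 -> 20 -> 37 -> 38

24 -> 12 -> 20 -> 37 -> 38 -> None


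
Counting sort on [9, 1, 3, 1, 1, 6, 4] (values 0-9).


Input: [9, 1, 3, 1, 1, 6, 4]
Counts: [0, 3, 0, 1, 1, 0, 1, 0, 0, 1]

Sorted: [1, 1, 1, 3, 4, 6, 9]


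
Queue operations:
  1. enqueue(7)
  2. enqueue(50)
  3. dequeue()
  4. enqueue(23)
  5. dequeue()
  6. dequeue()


enqueue(7) -> [7]
enqueue(50) -> [7, 50]
dequeue()->7, [50]
enqueue(23) -> [50, 23]
dequeue()->50, [23]
dequeue()->23, []

Final queue: []


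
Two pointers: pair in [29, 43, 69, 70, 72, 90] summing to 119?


lo=0(29)+hi=5(90)=119

Yes: 29+90=119


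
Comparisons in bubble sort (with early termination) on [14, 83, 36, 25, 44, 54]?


Algorithm: bubble sort (with early termination)
Input: [14, 83, 36, 25, 44, 54]
Sorted: [14, 25, 36, 44, 54, 83]

12


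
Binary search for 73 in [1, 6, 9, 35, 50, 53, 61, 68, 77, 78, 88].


Step 1: lo=0, hi=10, mid=5, val=53
Step 2: lo=6, hi=10, mid=8, val=77
Step 3: lo=6, hi=7, mid=6, val=61
Step 4: lo=7, hi=7, mid=7, val=68

Not found


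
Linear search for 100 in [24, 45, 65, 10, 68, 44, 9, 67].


i=0: 24!=100
i=1: 45!=100
i=2: 65!=100
i=3: 10!=100
i=4: 68!=100
i=5: 44!=100
i=6: 9!=100
i=7: 67!=100

Not found, 8 comps


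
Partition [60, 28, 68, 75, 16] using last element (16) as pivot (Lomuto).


Pivot: 16
Place pivot at 0: [16, 28, 68, 75, 60]

Partitioned: [16, 28, 68, 75, 60]


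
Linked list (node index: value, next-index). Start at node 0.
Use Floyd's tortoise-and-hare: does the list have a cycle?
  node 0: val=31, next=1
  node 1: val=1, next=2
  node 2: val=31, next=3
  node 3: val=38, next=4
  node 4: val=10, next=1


Floyd's tortoise (slow, +1) and hare (fast, +2):
  init: slow=0, fast=0
  step 1: slow=1, fast=2
  step 2: slow=2, fast=4
  step 3: slow=3, fast=2
  step 4: slow=4, fast=4
  slow == fast at node 4: cycle detected

Cycle: yes


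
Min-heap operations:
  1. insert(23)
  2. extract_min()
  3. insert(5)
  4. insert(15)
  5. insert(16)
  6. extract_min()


insert(23) -> [23]
extract_min()->23, []
insert(5) -> [5]
insert(15) -> [5, 15]
insert(16) -> [5, 15, 16]
extract_min()->5, [15, 16]

Final heap: [15, 16]


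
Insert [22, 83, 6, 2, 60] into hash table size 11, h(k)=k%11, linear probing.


Insert 22: h=0 -> slot 0
Insert 83: h=6 -> slot 6
Insert 6: h=6, 1 probes -> slot 7
Insert 2: h=2 -> slot 2
Insert 60: h=5 -> slot 5

Table: [22, None, 2, None, None, 60, 83, 6, None, None, None]


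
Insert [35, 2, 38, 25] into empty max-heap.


Insert 35: [35]
Insert 2: [35, 2]
Insert 38: [38, 2, 35]
Insert 25: [38, 25, 35, 2]

Final heap: [38, 25, 35, 2]


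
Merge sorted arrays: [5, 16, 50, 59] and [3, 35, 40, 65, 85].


Take 3 from B
Take 5 from A
Take 16 from A
Take 35 from B
Take 40 from B
Take 50 from A
Take 59 from A

Merged: [3, 5, 16, 35, 40, 50, 59, 65, 85]


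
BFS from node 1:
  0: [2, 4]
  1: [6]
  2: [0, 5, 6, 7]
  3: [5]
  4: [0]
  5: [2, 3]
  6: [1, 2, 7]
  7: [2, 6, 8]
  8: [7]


Visit 1, enqueue [6]
Visit 6, enqueue [2, 7]
Visit 2, enqueue [0, 5]
Visit 7, enqueue [8]
Visit 0, enqueue [4]
Visit 5, enqueue [3]
Visit 8, enqueue []
Visit 4, enqueue []
Visit 3, enqueue []

BFS order: [1, 6, 2, 7, 0, 5, 8, 4, 3]


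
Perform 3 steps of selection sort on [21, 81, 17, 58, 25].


Initial: [21, 81, 17, 58, 25]
Step 1: min=17 at 2
  Swap: [17, 81, 21, 58, 25]
Step 2: min=21 at 2
  Swap: [17, 21, 81, 58, 25]
Step 3: min=25 at 4
  Swap: [17, 21, 25, 58, 81]

After 3 steps: [17, 21, 25, 58, 81]


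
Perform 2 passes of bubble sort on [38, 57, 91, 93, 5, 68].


Initial: [38, 57, 91, 93, 5, 68]
Pass 1: [38, 57, 91, 5, 68, 93] (2 swaps)
Pass 2: [38, 57, 5, 68, 91, 93] (2 swaps)

After 2 passes: [38, 57, 5, 68, 91, 93]


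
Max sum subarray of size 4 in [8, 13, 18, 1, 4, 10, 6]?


[0:4]: 40
[1:5]: 36
[2:6]: 33
[3:7]: 21

Max: 40 at [0:4]


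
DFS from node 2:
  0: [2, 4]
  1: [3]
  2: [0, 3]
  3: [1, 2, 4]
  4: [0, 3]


Visit 2, push [3, 0]
Visit 0, push [4]
Visit 4, push [3]
Visit 3, push [1]
Visit 1, push []

DFS order: [2, 0, 4, 3, 1]


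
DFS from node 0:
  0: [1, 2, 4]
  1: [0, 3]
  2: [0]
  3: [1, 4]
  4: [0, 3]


Visit 0, push [4, 2, 1]
Visit 1, push [3]
Visit 3, push [4]
Visit 4, push []
Visit 2, push []

DFS order: [0, 1, 3, 4, 2]


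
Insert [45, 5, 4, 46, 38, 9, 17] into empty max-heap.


Insert 45: [45]
Insert 5: [45, 5]
Insert 4: [45, 5, 4]
Insert 46: [46, 45, 4, 5]
Insert 38: [46, 45, 4, 5, 38]
Insert 9: [46, 45, 9, 5, 38, 4]
Insert 17: [46, 45, 17, 5, 38, 4, 9]

Final heap: [46, 45, 17, 5, 38, 4, 9]


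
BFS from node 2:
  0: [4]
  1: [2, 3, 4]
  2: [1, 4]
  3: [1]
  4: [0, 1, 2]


Visit 2, enqueue [1, 4]
Visit 1, enqueue [3]
Visit 4, enqueue [0]
Visit 3, enqueue []
Visit 0, enqueue []

BFS order: [2, 1, 4, 3, 0]


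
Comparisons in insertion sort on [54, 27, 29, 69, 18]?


Algorithm: insertion sort
Input: [54, 27, 29, 69, 18]
Sorted: [18, 27, 29, 54, 69]

8


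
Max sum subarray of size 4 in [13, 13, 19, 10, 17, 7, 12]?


[0:4]: 55
[1:5]: 59
[2:6]: 53
[3:7]: 46

Max: 59 at [1:5]


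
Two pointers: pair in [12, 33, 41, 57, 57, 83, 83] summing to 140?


lo=0(12)+hi=6(83)=95
lo=1(33)+hi=6(83)=116
lo=2(41)+hi=6(83)=124
lo=3(57)+hi=6(83)=140

Yes: 57+83=140


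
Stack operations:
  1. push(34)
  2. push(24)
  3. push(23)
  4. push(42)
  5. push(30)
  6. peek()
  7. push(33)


push(34) -> [34]
push(24) -> [34, 24]
push(23) -> [34, 24, 23]
push(42) -> [34, 24, 23, 42]
push(30) -> [34, 24, 23, 42, 30]
peek()->30
push(33) -> [34, 24, 23, 42, 30, 33]

Final stack: [34, 24, 23, 42, 30, 33]


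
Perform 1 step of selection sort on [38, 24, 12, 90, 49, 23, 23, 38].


Initial: [38, 24, 12, 90, 49, 23, 23, 38]
Step 1: min=12 at 2
  Swap: [12, 24, 38, 90, 49, 23, 23, 38]

After 1 step: [12, 24, 38, 90, 49, 23, 23, 38]


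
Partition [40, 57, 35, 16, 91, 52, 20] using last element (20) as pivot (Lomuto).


Pivot: 20
  16 <= 20: swap -> [16, 57, 35, 40, 91, 52, 20]
Place pivot at 1: [16, 20, 35, 40, 91, 52, 57]

Partitioned: [16, 20, 35, 40, 91, 52, 57]


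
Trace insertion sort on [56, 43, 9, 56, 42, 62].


Initial: [56, 43, 9, 56, 42, 62]
Insert 43: [43, 56, 9, 56, 42, 62]
Insert 9: [9, 43, 56, 56, 42, 62]
Insert 56: [9, 43, 56, 56, 42, 62]
Insert 42: [9, 42, 43, 56, 56, 62]
Insert 62: [9, 42, 43, 56, 56, 62]

Sorted: [9, 42, 43, 56, 56, 62]


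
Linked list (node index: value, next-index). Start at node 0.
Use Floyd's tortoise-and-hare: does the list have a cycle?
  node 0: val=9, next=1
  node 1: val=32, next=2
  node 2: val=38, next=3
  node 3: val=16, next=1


Floyd's tortoise (slow, +1) and hare (fast, +2):
  init: slow=0, fast=0
  step 1: slow=1, fast=2
  step 2: slow=2, fast=1
  step 3: slow=3, fast=3
  slow == fast at node 3: cycle detected

Cycle: yes


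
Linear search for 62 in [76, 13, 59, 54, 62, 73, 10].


i=0: 76!=62
i=1: 13!=62
i=2: 59!=62
i=3: 54!=62
i=4: 62==62 found!

Found at 4, 5 comps


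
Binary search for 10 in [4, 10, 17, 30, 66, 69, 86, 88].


Step 1: lo=0, hi=7, mid=3, val=30
Step 2: lo=0, hi=2, mid=1, val=10

Found at index 1


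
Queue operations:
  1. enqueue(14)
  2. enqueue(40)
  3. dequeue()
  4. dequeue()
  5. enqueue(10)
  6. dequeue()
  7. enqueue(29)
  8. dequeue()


enqueue(14) -> [14]
enqueue(40) -> [14, 40]
dequeue()->14, [40]
dequeue()->40, []
enqueue(10) -> [10]
dequeue()->10, []
enqueue(29) -> [29]
dequeue()->29, []

Final queue: []


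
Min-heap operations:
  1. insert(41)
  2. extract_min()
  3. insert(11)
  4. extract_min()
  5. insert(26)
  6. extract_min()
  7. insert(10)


insert(41) -> [41]
extract_min()->41, []
insert(11) -> [11]
extract_min()->11, []
insert(26) -> [26]
extract_min()->26, []
insert(10) -> [10]

Final heap: [10]


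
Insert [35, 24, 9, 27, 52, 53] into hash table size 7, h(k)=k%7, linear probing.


Insert 35: h=0 -> slot 0
Insert 24: h=3 -> slot 3
Insert 9: h=2 -> slot 2
Insert 27: h=6 -> slot 6
Insert 52: h=3, 1 probes -> slot 4
Insert 53: h=4, 1 probes -> slot 5

Table: [35, None, 9, 24, 52, 53, 27]


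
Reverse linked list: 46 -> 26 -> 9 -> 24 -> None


Step 1: curr=46, set curr.next=prev(None) | reversed so far: 46
Step 2: curr=26, set curr.next=prev(46) | reversed so far: 26 -> 46
Step 3: curr=9, set curr.next=prev(26) | reversed so far: 9 -> 26 -> 46
Step 4: curr=24, set curr.next=prev(9) | reversed so far: 24 -> 9 -> 26 -> 46

24 -> 9 -> 26 -> 46 -> None


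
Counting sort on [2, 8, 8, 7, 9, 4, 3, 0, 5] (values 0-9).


Input: [2, 8, 8, 7, 9, 4, 3, 0, 5]
Counts: [1, 0, 1, 1, 1, 1, 0, 1, 2, 1]

Sorted: [0, 2, 3, 4, 5, 7, 8, 8, 9]


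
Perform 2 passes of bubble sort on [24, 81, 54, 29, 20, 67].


Initial: [24, 81, 54, 29, 20, 67]
Pass 1: [24, 54, 29, 20, 67, 81] (4 swaps)
Pass 2: [24, 29, 20, 54, 67, 81] (2 swaps)

After 2 passes: [24, 29, 20, 54, 67, 81]


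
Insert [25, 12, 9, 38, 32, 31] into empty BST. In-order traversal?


Insert 25: root
Insert 12: L from 25
Insert 9: L from 25 -> L from 12
Insert 38: R from 25
Insert 32: R from 25 -> L from 38
Insert 31: R from 25 -> L from 38 -> L from 32

In-order: [9, 12, 25, 31, 32, 38]


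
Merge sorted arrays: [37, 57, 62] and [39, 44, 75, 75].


Take 37 from A
Take 39 from B
Take 44 from B
Take 57 from A
Take 62 from A

Merged: [37, 39, 44, 57, 62, 75, 75]


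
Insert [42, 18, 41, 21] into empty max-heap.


Insert 42: [42]
Insert 18: [42, 18]
Insert 41: [42, 18, 41]
Insert 21: [42, 21, 41, 18]

Final heap: [42, 21, 41, 18]


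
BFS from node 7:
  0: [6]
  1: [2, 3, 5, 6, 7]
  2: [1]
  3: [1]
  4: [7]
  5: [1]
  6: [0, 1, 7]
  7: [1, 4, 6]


Visit 7, enqueue [1, 4, 6]
Visit 1, enqueue [2, 3, 5]
Visit 4, enqueue []
Visit 6, enqueue [0]
Visit 2, enqueue []
Visit 3, enqueue []
Visit 5, enqueue []
Visit 0, enqueue []

BFS order: [7, 1, 4, 6, 2, 3, 5, 0]


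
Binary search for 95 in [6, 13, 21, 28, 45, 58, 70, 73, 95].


Step 1: lo=0, hi=8, mid=4, val=45
Step 2: lo=5, hi=8, mid=6, val=70
Step 3: lo=7, hi=8, mid=7, val=73
Step 4: lo=8, hi=8, mid=8, val=95

Found at index 8


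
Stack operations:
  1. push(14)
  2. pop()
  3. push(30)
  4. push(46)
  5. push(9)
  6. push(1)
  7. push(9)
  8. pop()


push(14) -> [14]
pop()->14, []
push(30) -> [30]
push(46) -> [30, 46]
push(9) -> [30, 46, 9]
push(1) -> [30, 46, 9, 1]
push(9) -> [30, 46, 9, 1, 9]
pop()->9, [30, 46, 9, 1]

Final stack: [30, 46, 9, 1]


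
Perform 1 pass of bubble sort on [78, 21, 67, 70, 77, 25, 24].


Initial: [78, 21, 67, 70, 77, 25, 24]
Pass 1: [21, 67, 70, 77, 25, 24, 78] (6 swaps)

After 1 pass: [21, 67, 70, 77, 25, 24, 78]


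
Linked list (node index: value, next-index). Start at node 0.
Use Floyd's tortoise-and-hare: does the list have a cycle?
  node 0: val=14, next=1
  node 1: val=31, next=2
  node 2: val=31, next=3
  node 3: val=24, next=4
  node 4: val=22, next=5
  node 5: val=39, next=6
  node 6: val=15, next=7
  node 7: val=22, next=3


Floyd's tortoise (slow, +1) and hare (fast, +2):
  init: slow=0, fast=0
  step 1: slow=1, fast=2
  step 2: slow=2, fast=4
  step 3: slow=3, fast=6
  step 4: slow=4, fast=3
  step 5: slow=5, fast=5
  slow == fast at node 5: cycle detected

Cycle: yes


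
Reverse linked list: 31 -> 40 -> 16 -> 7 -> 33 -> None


Step 1: curr=31, set curr.next=prev(None) | reversed so far: 31
Step 2: curr=40, set curr.next=prev(31) | reversed so far: 40 -> 31
Step 3: curr=16, set curr.next=prev(40) | reversed so far: 16 -> 40 -> 31
Step 4: curr=7, set curr.next=prev(16) | reversed so far: 7 -> 16 -> 40 -> 31
Step 5: curr=33, set curr.next=prev(7) | reversed so far: 33 -> 7 -> 16 -> 40 -> 31

33 -> 7 -> 16 -> 40 -> 31 -> None


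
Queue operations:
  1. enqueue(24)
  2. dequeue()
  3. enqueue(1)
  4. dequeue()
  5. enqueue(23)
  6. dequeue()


enqueue(24) -> [24]
dequeue()->24, []
enqueue(1) -> [1]
dequeue()->1, []
enqueue(23) -> [23]
dequeue()->23, []

Final queue: []


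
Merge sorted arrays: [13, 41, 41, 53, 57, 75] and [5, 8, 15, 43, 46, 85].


Take 5 from B
Take 8 from B
Take 13 from A
Take 15 from B
Take 41 from A
Take 41 from A
Take 43 from B
Take 46 from B
Take 53 from A
Take 57 from A
Take 75 from A

Merged: [5, 8, 13, 15, 41, 41, 43, 46, 53, 57, 75, 85]


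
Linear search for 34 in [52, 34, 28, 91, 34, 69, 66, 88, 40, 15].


i=0: 52!=34
i=1: 34==34 found!

Found at 1, 2 comps


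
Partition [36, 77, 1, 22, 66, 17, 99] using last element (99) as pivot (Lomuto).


Pivot: 99
  36 <= 99: advance i (no swap)
  77 <= 99: advance i (no swap)
  1 <= 99: advance i (no swap)
  22 <= 99: advance i (no swap)
  66 <= 99: advance i (no swap)
  17 <= 99: advance i (no swap)
Place pivot at 6: [36, 77, 1, 22, 66, 17, 99]

Partitioned: [36, 77, 1, 22, 66, 17, 99]
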